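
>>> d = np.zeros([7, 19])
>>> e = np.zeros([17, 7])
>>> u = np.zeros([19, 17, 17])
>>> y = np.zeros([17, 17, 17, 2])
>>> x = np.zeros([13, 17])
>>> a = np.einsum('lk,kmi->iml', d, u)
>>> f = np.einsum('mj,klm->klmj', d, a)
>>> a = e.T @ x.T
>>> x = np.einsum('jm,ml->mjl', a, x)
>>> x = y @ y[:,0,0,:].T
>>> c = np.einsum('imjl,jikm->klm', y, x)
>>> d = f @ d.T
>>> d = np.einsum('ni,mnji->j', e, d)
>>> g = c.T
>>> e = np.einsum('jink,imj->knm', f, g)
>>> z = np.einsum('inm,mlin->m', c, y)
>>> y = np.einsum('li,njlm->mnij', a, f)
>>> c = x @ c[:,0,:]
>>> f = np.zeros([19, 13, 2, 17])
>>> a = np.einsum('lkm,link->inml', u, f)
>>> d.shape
(7,)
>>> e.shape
(19, 7, 2)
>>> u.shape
(19, 17, 17)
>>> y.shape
(19, 17, 13, 17)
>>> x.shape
(17, 17, 17, 17)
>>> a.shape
(13, 2, 17, 19)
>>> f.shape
(19, 13, 2, 17)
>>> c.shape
(17, 17, 17, 17)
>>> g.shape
(17, 2, 17)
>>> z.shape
(17,)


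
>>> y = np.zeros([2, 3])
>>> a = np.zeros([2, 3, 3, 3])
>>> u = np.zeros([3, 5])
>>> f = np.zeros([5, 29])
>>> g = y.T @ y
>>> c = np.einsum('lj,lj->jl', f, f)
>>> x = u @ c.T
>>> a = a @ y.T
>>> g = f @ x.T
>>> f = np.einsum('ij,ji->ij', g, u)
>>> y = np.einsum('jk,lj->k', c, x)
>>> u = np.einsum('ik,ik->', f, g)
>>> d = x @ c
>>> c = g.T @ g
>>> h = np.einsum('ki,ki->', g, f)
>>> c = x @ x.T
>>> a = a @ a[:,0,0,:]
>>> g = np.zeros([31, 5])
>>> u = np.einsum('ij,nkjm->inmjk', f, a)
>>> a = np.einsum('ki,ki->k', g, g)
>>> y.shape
(5,)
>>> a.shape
(31,)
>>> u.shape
(5, 2, 2, 3, 3)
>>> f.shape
(5, 3)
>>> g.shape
(31, 5)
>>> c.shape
(3, 3)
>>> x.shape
(3, 29)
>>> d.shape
(3, 5)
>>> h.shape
()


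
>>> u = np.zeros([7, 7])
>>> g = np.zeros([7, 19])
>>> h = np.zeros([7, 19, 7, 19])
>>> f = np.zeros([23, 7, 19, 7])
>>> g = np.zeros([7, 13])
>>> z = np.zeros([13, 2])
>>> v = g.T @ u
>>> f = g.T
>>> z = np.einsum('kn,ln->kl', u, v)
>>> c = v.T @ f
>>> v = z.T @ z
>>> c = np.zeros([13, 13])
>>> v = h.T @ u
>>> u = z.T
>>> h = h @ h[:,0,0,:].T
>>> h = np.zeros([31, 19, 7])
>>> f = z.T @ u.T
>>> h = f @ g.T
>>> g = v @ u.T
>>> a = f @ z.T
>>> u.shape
(13, 7)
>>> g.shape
(19, 7, 19, 13)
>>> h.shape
(13, 7)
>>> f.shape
(13, 13)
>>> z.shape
(7, 13)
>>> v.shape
(19, 7, 19, 7)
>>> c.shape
(13, 13)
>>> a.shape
(13, 7)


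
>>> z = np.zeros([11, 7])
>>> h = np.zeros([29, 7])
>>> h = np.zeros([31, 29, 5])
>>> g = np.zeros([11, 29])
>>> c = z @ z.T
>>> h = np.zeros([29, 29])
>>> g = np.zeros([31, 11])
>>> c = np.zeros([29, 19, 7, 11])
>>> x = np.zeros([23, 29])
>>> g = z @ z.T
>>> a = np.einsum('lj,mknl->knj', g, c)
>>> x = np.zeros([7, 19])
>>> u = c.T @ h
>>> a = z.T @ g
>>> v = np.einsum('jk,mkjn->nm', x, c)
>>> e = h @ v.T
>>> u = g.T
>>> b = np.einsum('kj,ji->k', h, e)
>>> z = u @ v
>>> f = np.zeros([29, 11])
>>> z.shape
(11, 29)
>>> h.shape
(29, 29)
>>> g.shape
(11, 11)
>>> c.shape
(29, 19, 7, 11)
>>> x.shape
(7, 19)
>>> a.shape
(7, 11)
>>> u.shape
(11, 11)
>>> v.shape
(11, 29)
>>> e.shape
(29, 11)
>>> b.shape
(29,)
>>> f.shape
(29, 11)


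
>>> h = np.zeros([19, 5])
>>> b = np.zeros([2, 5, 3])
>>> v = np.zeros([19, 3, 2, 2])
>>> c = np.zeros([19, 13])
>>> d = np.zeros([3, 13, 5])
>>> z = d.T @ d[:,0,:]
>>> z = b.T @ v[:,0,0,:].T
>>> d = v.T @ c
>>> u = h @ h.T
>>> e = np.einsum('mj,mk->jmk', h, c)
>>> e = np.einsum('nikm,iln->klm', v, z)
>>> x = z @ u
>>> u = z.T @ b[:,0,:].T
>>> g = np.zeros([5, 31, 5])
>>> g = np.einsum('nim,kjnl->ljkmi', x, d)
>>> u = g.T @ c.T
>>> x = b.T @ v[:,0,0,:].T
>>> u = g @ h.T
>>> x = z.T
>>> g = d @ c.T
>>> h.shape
(19, 5)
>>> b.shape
(2, 5, 3)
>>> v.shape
(19, 3, 2, 2)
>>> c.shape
(19, 13)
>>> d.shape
(2, 2, 3, 13)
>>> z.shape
(3, 5, 19)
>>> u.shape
(13, 2, 2, 19, 19)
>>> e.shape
(2, 5, 2)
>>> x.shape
(19, 5, 3)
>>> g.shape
(2, 2, 3, 19)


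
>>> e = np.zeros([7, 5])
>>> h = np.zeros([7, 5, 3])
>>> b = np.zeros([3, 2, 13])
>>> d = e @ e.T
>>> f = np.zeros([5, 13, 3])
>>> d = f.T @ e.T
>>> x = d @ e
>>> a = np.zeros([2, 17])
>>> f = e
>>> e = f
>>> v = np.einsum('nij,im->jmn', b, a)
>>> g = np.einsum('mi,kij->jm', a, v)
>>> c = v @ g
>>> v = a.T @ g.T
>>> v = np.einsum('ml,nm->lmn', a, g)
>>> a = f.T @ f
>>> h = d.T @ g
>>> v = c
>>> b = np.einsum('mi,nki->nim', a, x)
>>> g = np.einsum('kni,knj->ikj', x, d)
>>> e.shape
(7, 5)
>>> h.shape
(7, 13, 2)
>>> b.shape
(3, 5, 5)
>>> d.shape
(3, 13, 7)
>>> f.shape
(7, 5)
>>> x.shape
(3, 13, 5)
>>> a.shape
(5, 5)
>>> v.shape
(13, 17, 2)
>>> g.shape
(5, 3, 7)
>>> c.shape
(13, 17, 2)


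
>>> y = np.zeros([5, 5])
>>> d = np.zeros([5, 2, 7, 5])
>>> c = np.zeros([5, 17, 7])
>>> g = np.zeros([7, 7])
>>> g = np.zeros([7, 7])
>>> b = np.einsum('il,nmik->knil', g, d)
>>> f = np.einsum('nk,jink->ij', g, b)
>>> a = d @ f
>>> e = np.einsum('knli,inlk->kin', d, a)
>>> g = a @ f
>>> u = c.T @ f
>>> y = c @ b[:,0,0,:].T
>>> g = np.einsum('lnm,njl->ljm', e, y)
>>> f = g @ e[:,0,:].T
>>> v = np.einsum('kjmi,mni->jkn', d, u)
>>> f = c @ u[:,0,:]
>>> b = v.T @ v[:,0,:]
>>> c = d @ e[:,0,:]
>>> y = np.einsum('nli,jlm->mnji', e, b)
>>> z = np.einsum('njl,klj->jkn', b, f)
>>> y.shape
(17, 5, 17, 2)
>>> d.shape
(5, 2, 7, 5)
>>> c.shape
(5, 2, 7, 2)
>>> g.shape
(5, 17, 2)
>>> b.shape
(17, 5, 17)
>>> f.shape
(5, 17, 5)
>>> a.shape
(5, 2, 7, 5)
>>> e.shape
(5, 5, 2)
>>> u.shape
(7, 17, 5)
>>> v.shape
(2, 5, 17)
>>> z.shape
(5, 5, 17)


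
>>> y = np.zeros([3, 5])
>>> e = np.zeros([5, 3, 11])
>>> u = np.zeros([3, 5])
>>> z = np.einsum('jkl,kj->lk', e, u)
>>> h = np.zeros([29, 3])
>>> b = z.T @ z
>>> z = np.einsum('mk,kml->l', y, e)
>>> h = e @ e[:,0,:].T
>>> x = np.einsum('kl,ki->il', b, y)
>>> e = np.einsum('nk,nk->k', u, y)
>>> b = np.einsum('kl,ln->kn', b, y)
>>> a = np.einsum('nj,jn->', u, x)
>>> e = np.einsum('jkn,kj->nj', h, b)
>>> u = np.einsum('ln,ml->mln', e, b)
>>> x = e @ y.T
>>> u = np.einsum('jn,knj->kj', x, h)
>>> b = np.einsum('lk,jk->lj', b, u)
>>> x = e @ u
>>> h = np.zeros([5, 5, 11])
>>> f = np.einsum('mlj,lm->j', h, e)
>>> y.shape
(3, 5)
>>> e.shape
(5, 5)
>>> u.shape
(5, 5)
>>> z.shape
(11,)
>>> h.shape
(5, 5, 11)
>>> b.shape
(3, 5)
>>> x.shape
(5, 5)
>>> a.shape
()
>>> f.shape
(11,)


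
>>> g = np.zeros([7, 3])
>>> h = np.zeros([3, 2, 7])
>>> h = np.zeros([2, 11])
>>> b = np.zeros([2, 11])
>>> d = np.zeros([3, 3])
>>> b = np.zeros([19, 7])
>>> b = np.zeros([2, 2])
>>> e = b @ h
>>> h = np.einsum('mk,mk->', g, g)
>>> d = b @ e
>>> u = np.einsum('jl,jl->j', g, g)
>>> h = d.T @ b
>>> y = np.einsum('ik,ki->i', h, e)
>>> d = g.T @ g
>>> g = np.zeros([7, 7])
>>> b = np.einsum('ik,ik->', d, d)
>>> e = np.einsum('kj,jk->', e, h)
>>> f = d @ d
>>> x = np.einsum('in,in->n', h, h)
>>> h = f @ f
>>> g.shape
(7, 7)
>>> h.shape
(3, 3)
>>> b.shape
()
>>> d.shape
(3, 3)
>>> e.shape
()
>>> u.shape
(7,)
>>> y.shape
(11,)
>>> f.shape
(3, 3)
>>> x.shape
(2,)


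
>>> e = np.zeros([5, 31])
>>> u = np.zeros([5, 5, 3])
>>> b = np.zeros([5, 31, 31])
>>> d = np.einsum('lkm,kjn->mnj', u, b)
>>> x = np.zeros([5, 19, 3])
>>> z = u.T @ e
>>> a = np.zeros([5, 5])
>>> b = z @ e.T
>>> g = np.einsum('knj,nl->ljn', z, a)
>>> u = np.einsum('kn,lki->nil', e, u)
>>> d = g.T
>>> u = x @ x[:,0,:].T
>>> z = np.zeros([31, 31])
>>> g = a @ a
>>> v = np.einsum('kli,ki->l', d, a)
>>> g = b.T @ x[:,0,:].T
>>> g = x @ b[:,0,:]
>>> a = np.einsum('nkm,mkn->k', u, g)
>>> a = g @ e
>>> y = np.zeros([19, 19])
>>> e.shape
(5, 31)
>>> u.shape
(5, 19, 5)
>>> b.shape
(3, 5, 5)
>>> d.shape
(5, 31, 5)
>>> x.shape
(5, 19, 3)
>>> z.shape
(31, 31)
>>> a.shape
(5, 19, 31)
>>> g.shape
(5, 19, 5)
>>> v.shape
(31,)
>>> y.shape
(19, 19)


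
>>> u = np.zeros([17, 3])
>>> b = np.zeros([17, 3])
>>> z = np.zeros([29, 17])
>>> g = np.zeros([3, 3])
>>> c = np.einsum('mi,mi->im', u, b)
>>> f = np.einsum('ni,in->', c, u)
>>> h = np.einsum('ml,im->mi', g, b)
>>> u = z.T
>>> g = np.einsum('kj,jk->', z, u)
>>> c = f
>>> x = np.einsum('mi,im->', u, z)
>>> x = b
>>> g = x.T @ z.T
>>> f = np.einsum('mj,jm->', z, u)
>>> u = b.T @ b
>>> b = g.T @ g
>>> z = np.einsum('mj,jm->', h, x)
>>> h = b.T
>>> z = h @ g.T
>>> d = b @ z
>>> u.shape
(3, 3)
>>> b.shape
(29, 29)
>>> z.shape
(29, 3)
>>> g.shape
(3, 29)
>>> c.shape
()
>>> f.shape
()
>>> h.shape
(29, 29)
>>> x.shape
(17, 3)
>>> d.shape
(29, 3)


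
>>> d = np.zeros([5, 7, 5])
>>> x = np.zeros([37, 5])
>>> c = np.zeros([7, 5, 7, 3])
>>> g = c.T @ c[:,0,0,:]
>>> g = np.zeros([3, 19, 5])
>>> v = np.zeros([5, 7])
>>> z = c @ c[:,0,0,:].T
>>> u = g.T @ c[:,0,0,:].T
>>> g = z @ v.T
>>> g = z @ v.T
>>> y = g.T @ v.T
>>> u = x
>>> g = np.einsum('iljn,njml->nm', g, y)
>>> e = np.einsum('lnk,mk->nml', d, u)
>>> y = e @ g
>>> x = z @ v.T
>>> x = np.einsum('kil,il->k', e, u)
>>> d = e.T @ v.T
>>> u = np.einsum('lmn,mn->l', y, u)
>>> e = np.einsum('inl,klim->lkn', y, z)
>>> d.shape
(5, 37, 5)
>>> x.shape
(7,)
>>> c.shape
(7, 5, 7, 3)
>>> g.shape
(5, 5)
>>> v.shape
(5, 7)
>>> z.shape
(7, 5, 7, 7)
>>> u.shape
(7,)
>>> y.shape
(7, 37, 5)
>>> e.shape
(5, 7, 37)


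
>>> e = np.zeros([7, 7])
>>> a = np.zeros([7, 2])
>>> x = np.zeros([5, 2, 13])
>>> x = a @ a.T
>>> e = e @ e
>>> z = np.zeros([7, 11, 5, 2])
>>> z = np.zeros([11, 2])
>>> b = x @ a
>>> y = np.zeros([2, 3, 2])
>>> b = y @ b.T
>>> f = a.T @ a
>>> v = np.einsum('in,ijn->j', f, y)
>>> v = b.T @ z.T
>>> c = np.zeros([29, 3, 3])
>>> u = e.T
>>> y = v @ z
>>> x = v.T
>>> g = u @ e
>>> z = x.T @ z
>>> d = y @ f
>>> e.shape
(7, 7)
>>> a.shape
(7, 2)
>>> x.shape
(11, 3, 7)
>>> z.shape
(7, 3, 2)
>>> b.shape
(2, 3, 7)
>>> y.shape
(7, 3, 2)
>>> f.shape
(2, 2)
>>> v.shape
(7, 3, 11)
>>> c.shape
(29, 3, 3)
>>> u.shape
(7, 7)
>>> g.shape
(7, 7)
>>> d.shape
(7, 3, 2)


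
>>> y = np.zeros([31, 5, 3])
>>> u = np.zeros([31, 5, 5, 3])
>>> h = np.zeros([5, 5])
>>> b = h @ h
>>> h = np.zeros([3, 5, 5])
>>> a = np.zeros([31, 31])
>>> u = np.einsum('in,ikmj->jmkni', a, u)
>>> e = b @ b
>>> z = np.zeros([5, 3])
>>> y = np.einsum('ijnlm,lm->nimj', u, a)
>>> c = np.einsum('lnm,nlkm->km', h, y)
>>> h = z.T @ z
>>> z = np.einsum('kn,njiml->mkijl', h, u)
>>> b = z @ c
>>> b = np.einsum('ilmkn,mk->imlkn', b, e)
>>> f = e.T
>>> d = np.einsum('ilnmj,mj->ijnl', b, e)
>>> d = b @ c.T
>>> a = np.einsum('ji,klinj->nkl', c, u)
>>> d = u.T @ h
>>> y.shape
(5, 3, 31, 5)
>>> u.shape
(3, 5, 5, 31, 31)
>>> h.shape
(3, 3)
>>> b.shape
(31, 5, 3, 5, 5)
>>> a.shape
(31, 3, 5)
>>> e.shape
(5, 5)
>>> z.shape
(31, 3, 5, 5, 31)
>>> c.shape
(31, 5)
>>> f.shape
(5, 5)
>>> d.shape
(31, 31, 5, 5, 3)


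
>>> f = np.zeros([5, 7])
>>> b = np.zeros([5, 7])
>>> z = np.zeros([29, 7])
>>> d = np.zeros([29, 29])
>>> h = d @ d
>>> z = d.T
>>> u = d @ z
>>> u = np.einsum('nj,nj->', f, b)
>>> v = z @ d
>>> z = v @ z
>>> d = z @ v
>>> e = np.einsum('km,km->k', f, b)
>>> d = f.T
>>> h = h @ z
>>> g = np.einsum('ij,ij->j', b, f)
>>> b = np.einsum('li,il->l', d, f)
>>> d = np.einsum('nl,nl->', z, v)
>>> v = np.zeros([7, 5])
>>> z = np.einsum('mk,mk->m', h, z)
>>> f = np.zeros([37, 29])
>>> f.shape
(37, 29)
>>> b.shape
(7,)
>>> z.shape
(29,)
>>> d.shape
()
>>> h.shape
(29, 29)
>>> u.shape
()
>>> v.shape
(7, 5)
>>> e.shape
(5,)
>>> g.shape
(7,)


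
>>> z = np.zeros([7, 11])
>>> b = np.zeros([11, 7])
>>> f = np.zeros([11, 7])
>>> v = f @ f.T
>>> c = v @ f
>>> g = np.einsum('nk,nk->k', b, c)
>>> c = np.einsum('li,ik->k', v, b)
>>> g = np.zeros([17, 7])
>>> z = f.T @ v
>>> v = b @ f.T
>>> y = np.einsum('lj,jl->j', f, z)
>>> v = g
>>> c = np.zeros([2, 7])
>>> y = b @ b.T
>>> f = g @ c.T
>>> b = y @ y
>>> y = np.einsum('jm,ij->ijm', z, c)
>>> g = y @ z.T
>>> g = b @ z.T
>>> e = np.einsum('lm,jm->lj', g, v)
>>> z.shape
(7, 11)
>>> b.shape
(11, 11)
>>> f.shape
(17, 2)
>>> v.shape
(17, 7)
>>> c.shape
(2, 7)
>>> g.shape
(11, 7)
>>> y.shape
(2, 7, 11)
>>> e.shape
(11, 17)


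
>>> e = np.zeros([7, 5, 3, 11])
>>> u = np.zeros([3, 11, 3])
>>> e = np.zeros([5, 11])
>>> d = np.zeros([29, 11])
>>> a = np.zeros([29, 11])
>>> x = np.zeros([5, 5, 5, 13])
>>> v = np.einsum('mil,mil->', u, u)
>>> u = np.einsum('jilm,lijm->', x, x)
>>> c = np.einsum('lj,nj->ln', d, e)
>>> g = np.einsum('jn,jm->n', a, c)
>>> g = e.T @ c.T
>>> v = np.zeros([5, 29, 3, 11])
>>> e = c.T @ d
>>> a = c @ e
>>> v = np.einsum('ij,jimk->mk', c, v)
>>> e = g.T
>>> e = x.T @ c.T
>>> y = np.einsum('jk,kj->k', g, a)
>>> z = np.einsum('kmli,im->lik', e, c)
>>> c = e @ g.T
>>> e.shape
(13, 5, 5, 29)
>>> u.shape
()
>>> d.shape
(29, 11)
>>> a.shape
(29, 11)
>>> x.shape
(5, 5, 5, 13)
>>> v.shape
(3, 11)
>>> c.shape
(13, 5, 5, 11)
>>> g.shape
(11, 29)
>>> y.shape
(29,)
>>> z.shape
(5, 29, 13)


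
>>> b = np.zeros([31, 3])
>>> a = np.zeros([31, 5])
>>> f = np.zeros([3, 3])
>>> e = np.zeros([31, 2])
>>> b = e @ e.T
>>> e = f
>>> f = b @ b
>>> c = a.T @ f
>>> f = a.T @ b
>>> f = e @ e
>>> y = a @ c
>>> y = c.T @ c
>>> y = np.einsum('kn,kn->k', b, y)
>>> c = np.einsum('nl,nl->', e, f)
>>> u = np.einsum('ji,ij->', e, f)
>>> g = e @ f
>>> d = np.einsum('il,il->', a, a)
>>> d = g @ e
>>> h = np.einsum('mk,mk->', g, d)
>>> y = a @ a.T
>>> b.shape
(31, 31)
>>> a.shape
(31, 5)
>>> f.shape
(3, 3)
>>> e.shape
(3, 3)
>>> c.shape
()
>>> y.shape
(31, 31)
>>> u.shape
()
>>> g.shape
(3, 3)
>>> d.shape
(3, 3)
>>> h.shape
()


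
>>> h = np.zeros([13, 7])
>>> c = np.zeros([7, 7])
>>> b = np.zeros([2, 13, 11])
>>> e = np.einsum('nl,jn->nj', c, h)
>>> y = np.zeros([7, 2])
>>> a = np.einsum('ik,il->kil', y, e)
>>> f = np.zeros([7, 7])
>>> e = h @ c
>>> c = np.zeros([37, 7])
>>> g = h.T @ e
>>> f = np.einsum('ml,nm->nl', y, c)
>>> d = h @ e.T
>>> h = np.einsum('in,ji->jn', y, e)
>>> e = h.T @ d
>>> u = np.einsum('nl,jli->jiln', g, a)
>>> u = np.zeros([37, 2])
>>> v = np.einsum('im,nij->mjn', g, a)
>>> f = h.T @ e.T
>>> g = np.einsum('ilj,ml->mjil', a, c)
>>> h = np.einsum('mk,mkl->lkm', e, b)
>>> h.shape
(11, 13, 2)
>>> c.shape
(37, 7)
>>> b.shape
(2, 13, 11)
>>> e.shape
(2, 13)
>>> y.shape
(7, 2)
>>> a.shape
(2, 7, 13)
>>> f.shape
(2, 2)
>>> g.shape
(37, 13, 2, 7)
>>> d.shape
(13, 13)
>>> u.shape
(37, 2)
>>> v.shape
(7, 13, 2)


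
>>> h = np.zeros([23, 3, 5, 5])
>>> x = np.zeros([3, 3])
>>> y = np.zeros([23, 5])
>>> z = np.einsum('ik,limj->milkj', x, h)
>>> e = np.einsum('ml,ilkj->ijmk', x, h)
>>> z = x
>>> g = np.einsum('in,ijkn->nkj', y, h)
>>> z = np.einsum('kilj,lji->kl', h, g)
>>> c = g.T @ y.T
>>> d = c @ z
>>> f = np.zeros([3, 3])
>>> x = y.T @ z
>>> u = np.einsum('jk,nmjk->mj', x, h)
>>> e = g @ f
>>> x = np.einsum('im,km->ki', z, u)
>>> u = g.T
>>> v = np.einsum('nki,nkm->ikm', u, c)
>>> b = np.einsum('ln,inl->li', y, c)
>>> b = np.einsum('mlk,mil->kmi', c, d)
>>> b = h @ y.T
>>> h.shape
(23, 3, 5, 5)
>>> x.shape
(3, 23)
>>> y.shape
(23, 5)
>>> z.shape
(23, 5)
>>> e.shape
(5, 5, 3)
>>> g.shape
(5, 5, 3)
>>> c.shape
(3, 5, 23)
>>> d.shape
(3, 5, 5)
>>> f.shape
(3, 3)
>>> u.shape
(3, 5, 5)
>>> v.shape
(5, 5, 23)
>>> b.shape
(23, 3, 5, 23)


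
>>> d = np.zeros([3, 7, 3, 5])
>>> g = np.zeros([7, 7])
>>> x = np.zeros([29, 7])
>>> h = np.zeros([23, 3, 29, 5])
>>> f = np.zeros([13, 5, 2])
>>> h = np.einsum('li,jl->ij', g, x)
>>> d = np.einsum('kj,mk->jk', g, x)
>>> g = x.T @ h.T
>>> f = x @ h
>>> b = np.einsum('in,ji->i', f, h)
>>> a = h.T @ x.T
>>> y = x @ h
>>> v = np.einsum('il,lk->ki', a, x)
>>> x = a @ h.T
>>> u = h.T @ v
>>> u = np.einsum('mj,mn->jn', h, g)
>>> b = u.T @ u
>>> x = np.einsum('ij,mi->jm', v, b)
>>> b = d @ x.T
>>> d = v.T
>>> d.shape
(29, 7)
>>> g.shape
(7, 7)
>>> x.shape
(29, 7)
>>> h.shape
(7, 29)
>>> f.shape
(29, 29)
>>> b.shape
(7, 29)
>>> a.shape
(29, 29)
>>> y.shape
(29, 29)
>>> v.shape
(7, 29)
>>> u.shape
(29, 7)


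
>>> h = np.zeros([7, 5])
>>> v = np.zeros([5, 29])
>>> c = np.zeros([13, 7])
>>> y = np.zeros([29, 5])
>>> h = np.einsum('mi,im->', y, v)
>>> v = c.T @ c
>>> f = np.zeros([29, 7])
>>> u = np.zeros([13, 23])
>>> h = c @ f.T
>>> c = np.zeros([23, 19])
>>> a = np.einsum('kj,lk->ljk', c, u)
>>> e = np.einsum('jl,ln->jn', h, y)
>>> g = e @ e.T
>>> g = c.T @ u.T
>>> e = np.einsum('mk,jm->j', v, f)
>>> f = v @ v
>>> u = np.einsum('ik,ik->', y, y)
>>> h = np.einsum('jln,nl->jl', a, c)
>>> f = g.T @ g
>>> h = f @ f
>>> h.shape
(13, 13)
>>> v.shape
(7, 7)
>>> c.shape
(23, 19)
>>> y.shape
(29, 5)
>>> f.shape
(13, 13)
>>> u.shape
()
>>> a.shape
(13, 19, 23)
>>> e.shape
(29,)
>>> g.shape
(19, 13)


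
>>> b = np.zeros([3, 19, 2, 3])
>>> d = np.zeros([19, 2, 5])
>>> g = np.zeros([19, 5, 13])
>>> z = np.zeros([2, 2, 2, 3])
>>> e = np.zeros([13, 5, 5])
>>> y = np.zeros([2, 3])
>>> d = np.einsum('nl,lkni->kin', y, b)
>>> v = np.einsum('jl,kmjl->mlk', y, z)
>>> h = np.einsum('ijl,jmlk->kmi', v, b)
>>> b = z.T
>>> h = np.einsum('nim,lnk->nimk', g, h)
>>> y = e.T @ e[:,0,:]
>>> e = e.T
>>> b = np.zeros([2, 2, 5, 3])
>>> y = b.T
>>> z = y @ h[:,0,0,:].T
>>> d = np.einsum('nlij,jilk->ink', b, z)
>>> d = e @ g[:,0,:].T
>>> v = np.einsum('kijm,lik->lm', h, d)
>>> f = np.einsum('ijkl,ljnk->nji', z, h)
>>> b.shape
(2, 2, 5, 3)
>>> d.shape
(5, 5, 19)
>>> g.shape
(19, 5, 13)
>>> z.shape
(3, 5, 2, 19)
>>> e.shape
(5, 5, 13)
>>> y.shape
(3, 5, 2, 2)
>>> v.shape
(5, 2)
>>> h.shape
(19, 5, 13, 2)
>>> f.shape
(13, 5, 3)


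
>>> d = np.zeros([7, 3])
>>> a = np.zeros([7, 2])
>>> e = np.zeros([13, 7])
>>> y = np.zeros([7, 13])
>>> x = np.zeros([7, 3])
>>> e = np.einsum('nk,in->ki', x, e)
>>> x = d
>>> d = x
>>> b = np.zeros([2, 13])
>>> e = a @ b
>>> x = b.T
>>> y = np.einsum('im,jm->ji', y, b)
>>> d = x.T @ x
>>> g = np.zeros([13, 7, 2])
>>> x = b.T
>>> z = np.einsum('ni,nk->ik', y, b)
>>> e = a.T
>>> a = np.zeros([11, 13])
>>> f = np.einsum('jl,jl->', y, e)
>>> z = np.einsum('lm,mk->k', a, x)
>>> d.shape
(2, 2)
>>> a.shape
(11, 13)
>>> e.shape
(2, 7)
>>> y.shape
(2, 7)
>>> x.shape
(13, 2)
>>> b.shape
(2, 13)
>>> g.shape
(13, 7, 2)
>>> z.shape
(2,)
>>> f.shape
()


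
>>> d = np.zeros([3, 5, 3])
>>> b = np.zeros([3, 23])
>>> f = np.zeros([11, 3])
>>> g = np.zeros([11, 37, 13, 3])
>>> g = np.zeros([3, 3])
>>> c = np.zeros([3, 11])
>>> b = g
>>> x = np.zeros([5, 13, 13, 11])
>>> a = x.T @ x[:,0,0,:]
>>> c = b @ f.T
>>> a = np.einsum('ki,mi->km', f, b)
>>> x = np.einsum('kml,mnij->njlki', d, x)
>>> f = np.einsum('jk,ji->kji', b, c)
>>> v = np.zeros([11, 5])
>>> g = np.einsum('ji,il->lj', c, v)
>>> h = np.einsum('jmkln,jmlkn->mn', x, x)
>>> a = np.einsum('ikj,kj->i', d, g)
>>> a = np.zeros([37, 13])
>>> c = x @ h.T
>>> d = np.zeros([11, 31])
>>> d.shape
(11, 31)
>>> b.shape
(3, 3)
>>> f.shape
(3, 3, 11)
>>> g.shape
(5, 3)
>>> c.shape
(13, 11, 3, 3, 11)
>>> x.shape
(13, 11, 3, 3, 13)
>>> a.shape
(37, 13)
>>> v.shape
(11, 5)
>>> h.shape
(11, 13)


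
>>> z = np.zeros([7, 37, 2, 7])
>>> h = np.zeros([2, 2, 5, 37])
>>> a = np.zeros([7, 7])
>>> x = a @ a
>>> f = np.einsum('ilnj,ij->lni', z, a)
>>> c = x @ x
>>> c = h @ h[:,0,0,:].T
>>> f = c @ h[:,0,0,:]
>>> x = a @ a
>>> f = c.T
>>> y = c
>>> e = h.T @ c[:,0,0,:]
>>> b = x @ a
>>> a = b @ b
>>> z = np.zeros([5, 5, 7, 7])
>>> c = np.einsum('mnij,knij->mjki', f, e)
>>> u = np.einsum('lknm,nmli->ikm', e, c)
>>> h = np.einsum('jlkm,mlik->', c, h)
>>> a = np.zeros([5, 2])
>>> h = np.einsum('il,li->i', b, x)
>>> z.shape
(5, 5, 7, 7)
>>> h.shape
(7,)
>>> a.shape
(5, 2)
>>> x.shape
(7, 7)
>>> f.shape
(2, 5, 2, 2)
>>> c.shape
(2, 2, 37, 2)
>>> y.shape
(2, 2, 5, 2)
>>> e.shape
(37, 5, 2, 2)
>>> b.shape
(7, 7)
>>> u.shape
(2, 5, 2)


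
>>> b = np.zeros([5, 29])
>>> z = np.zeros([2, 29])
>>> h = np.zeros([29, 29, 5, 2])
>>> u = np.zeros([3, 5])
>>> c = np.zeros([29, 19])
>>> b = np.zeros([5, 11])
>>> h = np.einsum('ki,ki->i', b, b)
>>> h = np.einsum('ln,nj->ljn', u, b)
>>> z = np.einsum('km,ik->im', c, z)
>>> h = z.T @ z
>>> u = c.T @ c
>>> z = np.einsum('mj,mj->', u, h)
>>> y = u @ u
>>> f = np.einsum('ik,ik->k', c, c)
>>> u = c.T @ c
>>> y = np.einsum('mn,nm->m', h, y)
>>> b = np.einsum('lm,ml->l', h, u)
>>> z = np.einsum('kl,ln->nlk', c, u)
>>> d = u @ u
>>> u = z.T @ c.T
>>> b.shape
(19,)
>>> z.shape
(19, 19, 29)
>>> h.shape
(19, 19)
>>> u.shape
(29, 19, 29)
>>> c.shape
(29, 19)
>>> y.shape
(19,)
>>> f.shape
(19,)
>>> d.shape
(19, 19)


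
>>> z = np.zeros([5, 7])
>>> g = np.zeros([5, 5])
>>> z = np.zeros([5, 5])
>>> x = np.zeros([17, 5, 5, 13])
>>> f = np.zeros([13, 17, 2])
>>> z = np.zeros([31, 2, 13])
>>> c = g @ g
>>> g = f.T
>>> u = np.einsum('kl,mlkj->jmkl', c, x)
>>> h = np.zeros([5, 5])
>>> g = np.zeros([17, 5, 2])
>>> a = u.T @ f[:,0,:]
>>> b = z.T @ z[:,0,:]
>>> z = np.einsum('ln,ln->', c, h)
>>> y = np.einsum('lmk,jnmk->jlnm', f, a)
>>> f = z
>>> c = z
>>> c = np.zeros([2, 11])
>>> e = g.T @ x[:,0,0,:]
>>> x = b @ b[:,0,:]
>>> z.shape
()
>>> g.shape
(17, 5, 2)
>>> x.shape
(13, 2, 13)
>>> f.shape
()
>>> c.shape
(2, 11)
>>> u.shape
(13, 17, 5, 5)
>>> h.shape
(5, 5)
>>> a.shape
(5, 5, 17, 2)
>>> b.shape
(13, 2, 13)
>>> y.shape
(5, 13, 5, 17)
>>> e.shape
(2, 5, 13)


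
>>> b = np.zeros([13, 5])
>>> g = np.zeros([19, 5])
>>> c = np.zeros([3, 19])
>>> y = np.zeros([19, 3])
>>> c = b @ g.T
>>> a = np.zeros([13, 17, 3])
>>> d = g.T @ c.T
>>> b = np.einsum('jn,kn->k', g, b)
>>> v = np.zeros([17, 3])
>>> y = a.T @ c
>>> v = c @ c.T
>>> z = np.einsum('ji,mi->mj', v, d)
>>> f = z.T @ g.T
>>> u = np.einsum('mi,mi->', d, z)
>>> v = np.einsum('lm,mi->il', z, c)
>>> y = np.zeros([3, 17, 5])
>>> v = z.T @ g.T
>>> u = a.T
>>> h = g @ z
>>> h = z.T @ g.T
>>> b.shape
(13,)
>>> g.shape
(19, 5)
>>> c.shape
(13, 19)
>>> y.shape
(3, 17, 5)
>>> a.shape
(13, 17, 3)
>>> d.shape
(5, 13)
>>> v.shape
(13, 19)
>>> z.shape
(5, 13)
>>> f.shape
(13, 19)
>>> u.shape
(3, 17, 13)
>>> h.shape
(13, 19)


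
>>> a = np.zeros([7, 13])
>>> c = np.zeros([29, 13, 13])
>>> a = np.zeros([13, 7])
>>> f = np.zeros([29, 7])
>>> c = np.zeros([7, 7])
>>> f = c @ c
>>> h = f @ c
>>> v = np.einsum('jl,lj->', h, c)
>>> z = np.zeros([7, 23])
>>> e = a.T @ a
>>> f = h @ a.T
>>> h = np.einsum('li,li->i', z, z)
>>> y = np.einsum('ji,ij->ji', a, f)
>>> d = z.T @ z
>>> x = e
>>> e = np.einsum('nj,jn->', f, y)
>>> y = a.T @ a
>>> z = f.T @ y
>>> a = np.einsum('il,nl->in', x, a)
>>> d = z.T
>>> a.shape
(7, 13)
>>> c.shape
(7, 7)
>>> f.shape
(7, 13)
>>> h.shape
(23,)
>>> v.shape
()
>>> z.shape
(13, 7)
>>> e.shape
()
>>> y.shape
(7, 7)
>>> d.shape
(7, 13)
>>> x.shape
(7, 7)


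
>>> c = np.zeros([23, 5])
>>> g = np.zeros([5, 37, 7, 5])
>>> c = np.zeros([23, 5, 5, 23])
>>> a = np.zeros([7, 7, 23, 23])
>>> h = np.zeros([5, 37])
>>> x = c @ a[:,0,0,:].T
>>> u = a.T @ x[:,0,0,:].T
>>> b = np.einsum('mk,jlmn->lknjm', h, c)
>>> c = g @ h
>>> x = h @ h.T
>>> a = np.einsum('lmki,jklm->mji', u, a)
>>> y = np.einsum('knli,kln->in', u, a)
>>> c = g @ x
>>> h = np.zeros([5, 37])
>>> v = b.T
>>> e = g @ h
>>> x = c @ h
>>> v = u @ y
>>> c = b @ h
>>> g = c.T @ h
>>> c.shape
(5, 37, 23, 23, 37)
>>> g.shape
(37, 23, 23, 37, 37)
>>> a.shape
(23, 7, 23)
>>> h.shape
(5, 37)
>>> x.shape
(5, 37, 7, 37)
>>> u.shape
(23, 23, 7, 23)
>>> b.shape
(5, 37, 23, 23, 5)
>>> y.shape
(23, 23)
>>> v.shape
(23, 23, 7, 23)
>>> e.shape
(5, 37, 7, 37)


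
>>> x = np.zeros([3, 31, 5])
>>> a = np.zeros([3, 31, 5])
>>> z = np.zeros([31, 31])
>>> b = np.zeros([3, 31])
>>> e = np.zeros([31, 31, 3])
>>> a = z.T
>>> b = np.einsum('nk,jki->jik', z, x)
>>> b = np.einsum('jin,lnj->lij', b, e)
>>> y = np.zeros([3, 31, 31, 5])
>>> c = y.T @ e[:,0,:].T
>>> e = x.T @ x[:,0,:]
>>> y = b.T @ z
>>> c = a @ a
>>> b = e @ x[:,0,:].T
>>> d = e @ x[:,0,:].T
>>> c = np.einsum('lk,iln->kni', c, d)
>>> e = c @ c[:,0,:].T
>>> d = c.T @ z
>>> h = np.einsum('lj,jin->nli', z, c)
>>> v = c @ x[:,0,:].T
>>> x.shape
(3, 31, 5)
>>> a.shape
(31, 31)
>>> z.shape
(31, 31)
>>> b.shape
(5, 31, 3)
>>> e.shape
(31, 3, 31)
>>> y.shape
(3, 5, 31)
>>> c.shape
(31, 3, 5)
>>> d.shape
(5, 3, 31)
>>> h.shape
(5, 31, 3)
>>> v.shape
(31, 3, 3)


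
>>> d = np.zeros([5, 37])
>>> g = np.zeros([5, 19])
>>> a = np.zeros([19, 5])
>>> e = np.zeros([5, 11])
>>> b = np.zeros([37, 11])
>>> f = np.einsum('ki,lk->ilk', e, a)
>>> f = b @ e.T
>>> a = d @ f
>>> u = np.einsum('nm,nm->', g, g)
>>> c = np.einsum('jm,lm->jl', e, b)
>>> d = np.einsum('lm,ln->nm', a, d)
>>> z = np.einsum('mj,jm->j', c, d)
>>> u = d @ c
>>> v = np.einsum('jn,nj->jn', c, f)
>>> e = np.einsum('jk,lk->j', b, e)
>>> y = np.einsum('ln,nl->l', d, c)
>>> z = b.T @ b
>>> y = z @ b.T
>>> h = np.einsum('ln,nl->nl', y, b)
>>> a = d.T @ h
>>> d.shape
(37, 5)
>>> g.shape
(5, 19)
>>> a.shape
(5, 11)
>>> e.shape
(37,)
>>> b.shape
(37, 11)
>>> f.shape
(37, 5)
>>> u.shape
(37, 37)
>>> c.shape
(5, 37)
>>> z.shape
(11, 11)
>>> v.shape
(5, 37)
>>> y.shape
(11, 37)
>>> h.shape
(37, 11)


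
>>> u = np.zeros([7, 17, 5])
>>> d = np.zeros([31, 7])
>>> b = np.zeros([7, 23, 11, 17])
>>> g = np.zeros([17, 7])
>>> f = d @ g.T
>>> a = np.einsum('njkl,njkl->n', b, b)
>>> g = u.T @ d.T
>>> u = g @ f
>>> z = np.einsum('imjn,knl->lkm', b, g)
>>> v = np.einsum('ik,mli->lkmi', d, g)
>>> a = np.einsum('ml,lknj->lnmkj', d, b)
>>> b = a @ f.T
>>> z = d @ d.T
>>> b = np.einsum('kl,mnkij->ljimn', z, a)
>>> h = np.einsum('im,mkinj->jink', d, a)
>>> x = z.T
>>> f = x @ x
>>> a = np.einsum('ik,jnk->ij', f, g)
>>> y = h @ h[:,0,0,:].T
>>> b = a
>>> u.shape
(5, 17, 17)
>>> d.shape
(31, 7)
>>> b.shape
(31, 5)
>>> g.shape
(5, 17, 31)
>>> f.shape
(31, 31)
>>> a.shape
(31, 5)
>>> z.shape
(31, 31)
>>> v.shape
(17, 7, 5, 31)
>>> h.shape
(17, 31, 23, 11)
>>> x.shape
(31, 31)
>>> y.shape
(17, 31, 23, 17)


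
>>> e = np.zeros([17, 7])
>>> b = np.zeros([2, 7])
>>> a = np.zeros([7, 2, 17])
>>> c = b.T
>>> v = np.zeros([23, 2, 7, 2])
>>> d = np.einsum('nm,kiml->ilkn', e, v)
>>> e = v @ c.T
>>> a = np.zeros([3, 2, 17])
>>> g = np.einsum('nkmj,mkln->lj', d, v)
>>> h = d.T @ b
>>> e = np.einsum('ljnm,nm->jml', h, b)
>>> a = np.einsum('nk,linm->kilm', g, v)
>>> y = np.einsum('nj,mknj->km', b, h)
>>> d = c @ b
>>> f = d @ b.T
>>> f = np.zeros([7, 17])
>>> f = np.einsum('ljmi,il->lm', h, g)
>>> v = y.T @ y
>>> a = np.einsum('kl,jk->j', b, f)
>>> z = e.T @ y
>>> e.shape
(23, 7, 17)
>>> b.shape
(2, 7)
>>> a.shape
(17,)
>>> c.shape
(7, 2)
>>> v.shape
(17, 17)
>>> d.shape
(7, 7)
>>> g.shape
(7, 17)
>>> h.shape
(17, 23, 2, 7)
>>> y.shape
(23, 17)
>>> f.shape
(17, 2)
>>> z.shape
(17, 7, 17)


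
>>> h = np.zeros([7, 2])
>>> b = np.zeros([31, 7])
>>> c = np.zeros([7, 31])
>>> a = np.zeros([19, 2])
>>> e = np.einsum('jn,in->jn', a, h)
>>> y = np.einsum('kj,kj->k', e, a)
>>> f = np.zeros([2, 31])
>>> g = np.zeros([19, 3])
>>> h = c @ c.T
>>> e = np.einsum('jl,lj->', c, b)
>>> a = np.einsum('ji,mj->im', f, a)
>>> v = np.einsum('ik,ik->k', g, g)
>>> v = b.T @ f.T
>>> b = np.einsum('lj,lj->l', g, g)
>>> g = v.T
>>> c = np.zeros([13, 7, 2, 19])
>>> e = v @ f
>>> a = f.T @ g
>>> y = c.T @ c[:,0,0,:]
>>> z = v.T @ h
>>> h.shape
(7, 7)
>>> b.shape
(19,)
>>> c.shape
(13, 7, 2, 19)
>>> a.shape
(31, 7)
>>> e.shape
(7, 31)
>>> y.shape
(19, 2, 7, 19)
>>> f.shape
(2, 31)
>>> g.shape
(2, 7)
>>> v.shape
(7, 2)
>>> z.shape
(2, 7)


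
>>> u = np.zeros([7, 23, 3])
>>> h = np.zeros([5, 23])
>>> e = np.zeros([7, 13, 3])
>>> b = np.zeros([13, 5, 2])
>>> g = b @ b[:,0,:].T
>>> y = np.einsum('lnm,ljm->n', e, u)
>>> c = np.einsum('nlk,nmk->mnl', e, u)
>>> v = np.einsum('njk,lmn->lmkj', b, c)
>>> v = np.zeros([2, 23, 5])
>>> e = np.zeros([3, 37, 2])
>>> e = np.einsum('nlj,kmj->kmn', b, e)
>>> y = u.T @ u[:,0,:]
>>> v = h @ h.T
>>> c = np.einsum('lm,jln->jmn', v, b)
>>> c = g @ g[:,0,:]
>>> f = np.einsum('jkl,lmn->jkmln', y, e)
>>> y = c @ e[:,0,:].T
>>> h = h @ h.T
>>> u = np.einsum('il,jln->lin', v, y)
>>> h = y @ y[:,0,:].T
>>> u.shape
(5, 5, 3)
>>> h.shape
(13, 5, 13)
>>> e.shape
(3, 37, 13)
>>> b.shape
(13, 5, 2)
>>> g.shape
(13, 5, 13)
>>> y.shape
(13, 5, 3)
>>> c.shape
(13, 5, 13)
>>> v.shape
(5, 5)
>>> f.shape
(3, 23, 37, 3, 13)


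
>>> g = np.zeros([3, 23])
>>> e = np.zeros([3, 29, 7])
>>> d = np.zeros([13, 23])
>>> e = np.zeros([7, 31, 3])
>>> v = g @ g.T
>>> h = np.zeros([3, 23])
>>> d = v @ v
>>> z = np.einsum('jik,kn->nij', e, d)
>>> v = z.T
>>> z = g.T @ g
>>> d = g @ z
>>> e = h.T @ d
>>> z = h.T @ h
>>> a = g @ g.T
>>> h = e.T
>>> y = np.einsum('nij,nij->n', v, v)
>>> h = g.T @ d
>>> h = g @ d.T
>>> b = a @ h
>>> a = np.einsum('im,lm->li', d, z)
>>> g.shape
(3, 23)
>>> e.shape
(23, 23)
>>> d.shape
(3, 23)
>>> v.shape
(7, 31, 3)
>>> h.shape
(3, 3)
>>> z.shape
(23, 23)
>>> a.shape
(23, 3)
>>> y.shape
(7,)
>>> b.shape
(3, 3)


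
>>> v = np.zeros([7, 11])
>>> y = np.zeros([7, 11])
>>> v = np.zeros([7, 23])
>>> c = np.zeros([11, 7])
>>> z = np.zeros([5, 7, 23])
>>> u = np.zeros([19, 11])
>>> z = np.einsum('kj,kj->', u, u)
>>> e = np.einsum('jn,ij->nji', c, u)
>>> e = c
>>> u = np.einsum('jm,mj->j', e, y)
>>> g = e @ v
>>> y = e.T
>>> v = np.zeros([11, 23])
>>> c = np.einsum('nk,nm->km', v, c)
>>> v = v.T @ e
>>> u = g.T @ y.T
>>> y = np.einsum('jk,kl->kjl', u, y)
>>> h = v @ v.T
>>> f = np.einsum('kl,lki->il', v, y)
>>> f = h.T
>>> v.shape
(23, 7)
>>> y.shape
(7, 23, 11)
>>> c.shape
(23, 7)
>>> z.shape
()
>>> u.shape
(23, 7)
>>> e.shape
(11, 7)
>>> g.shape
(11, 23)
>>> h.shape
(23, 23)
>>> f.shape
(23, 23)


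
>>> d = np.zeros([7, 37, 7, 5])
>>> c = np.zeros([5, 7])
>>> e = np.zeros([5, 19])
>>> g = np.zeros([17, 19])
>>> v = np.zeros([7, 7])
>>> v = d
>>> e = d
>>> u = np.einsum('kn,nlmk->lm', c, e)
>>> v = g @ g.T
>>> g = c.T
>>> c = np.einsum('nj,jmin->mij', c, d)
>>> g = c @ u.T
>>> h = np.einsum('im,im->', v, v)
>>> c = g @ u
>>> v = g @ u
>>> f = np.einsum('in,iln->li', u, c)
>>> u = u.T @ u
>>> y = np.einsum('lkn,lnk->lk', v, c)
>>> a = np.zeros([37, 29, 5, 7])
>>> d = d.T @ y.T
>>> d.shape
(5, 7, 37, 37)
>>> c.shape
(37, 7, 7)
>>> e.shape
(7, 37, 7, 5)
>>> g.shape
(37, 7, 37)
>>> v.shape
(37, 7, 7)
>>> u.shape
(7, 7)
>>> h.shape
()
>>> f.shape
(7, 37)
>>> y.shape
(37, 7)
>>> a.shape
(37, 29, 5, 7)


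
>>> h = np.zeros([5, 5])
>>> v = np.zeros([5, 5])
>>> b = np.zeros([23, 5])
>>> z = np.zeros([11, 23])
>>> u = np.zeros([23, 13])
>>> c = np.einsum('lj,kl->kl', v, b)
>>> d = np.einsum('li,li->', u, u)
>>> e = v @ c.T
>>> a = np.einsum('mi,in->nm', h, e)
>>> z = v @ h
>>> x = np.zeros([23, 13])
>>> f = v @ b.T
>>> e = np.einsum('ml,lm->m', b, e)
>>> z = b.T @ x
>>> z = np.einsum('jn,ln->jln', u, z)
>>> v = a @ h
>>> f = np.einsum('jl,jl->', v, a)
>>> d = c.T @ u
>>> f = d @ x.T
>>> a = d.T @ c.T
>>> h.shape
(5, 5)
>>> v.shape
(23, 5)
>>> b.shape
(23, 5)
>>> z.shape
(23, 5, 13)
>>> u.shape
(23, 13)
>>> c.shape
(23, 5)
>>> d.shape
(5, 13)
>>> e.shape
(23,)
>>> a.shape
(13, 23)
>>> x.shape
(23, 13)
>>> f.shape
(5, 23)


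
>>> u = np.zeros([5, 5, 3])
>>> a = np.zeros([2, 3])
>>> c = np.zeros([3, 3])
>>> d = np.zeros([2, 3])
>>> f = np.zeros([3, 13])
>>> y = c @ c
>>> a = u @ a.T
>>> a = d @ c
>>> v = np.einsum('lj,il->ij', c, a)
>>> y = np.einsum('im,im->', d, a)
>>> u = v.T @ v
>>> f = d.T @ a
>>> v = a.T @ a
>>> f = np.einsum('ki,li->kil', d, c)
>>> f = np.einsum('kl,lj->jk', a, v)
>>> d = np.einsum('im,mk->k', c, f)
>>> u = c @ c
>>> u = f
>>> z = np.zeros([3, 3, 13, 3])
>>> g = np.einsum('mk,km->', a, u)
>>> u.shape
(3, 2)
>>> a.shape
(2, 3)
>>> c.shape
(3, 3)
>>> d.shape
(2,)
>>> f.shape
(3, 2)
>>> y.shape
()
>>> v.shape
(3, 3)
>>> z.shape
(3, 3, 13, 3)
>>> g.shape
()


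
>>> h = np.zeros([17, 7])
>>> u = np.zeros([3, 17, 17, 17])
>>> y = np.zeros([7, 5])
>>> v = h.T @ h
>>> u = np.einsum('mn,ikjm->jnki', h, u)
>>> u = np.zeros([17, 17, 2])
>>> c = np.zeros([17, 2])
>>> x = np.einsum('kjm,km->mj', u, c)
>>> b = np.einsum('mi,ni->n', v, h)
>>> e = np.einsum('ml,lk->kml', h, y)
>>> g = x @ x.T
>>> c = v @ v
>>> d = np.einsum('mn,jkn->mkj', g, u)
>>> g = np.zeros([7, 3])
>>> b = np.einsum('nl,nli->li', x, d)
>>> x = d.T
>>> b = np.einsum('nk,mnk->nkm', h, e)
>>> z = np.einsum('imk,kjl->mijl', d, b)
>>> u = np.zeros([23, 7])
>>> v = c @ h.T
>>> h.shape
(17, 7)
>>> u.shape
(23, 7)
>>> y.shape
(7, 5)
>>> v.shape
(7, 17)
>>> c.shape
(7, 7)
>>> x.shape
(17, 17, 2)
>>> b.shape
(17, 7, 5)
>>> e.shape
(5, 17, 7)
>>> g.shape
(7, 3)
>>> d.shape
(2, 17, 17)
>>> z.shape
(17, 2, 7, 5)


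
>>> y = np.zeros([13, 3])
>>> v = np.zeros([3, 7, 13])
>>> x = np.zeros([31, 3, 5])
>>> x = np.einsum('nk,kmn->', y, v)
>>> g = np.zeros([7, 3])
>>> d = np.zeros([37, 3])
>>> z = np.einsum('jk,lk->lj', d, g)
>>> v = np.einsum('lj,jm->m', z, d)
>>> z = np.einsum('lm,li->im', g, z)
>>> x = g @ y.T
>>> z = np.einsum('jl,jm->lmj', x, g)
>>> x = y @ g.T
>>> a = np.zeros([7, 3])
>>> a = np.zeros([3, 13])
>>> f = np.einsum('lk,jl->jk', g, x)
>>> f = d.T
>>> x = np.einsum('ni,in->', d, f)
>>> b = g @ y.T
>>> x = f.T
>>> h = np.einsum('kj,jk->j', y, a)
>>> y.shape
(13, 3)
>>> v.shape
(3,)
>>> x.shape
(37, 3)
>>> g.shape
(7, 3)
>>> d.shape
(37, 3)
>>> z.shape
(13, 3, 7)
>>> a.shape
(3, 13)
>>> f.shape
(3, 37)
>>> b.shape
(7, 13)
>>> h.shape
(3,)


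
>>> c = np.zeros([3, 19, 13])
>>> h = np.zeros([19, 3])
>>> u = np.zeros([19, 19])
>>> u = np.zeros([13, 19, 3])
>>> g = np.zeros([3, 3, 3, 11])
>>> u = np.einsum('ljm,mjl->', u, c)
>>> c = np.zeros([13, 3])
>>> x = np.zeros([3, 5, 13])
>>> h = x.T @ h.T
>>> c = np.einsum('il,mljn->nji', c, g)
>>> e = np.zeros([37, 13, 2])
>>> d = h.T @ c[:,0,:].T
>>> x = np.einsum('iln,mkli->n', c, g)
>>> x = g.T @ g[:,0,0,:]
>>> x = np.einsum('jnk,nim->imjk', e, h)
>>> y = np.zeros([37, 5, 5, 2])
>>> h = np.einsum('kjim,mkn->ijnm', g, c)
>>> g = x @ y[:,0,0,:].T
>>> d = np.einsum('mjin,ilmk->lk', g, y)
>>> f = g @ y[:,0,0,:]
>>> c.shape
(11, 3, 13)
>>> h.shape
(3, 3, 13, 11)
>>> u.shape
()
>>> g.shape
(5, 19, 37, 37)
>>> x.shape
(5, 19, 37, 2)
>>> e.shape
(37, 13, 2)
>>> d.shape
(5, 2)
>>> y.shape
(37, 5, 5, 2)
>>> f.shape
(5, 19, 37, 2)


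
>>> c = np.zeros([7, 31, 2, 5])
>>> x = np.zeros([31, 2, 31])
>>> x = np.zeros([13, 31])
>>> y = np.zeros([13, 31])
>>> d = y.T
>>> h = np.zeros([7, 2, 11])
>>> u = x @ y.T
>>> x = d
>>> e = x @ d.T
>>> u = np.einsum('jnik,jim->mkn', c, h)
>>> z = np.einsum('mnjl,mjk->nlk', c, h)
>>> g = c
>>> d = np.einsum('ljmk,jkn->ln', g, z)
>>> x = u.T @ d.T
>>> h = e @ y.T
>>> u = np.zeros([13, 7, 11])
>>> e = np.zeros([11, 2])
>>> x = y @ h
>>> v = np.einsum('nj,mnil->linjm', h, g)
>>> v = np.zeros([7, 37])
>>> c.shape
(7, 31, 2, 5)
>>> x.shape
(13, 13)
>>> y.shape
(13, 31)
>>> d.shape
(7, 11)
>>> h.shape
(31, 13)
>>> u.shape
(13, 7, 11)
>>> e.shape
(11, 2)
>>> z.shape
(31, 5, 11)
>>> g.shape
(7, 31, 2, 5)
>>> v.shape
(7, 37)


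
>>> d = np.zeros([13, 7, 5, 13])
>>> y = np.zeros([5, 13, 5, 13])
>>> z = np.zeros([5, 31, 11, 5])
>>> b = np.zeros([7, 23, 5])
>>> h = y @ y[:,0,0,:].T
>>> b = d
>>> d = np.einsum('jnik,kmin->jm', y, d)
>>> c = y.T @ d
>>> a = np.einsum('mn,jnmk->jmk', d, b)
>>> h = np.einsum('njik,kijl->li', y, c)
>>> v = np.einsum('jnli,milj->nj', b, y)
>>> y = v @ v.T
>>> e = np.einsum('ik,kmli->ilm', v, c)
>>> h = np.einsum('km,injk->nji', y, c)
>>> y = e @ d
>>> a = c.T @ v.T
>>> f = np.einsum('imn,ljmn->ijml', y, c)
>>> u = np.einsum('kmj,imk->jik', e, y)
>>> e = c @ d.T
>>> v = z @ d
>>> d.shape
(5, 7)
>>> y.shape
(7, 13, 7)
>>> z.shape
(5, 31, 11, 5)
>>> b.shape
(13, 7, 5, 13)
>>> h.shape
(5, 13, 13)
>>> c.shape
(13, 5, 13, 7)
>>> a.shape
(7, 13, 5, 7)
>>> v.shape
(5, 31, 11, 7)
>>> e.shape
(13, 5, 13, 5)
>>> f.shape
(7, 5, 13, 13)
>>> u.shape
(5, 7, 7)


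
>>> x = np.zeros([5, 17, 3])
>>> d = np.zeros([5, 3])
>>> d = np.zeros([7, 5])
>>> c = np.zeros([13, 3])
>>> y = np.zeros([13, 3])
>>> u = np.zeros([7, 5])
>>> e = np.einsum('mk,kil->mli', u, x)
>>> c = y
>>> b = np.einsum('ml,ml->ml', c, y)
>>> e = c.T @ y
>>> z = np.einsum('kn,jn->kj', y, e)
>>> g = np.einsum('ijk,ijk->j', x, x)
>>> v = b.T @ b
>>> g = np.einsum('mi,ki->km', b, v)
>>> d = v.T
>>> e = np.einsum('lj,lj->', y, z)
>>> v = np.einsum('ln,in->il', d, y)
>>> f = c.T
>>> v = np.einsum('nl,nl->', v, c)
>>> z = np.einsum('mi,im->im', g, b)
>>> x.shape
(5, 17, 3)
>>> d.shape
(3, 3)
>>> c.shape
(13, 3)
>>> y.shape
(13, 3)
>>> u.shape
(7, 5)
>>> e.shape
()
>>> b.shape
(13, 3)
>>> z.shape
(13, 3)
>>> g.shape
(3, 13)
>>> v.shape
()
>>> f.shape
(3, 13)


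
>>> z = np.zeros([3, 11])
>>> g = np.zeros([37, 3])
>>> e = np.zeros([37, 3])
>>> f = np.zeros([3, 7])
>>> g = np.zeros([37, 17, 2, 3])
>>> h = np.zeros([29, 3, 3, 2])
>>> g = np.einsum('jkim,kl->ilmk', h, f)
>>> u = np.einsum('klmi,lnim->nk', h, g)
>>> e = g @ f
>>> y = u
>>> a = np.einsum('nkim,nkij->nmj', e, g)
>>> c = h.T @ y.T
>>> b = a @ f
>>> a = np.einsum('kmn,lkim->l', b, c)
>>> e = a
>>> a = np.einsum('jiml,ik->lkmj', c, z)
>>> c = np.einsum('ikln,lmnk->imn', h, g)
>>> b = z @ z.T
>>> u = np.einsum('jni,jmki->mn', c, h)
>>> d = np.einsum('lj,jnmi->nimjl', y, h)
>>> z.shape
(3, 11)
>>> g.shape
(3, 7, 2, 3)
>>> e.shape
(2,)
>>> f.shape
(3, 7)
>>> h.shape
(29, 3, 3, 2)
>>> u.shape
(3, 7)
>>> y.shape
(7, 29)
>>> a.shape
(7, 11, 3, 2)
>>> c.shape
(29, 7, 2)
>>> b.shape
(3, 3)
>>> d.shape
(3, 2, 3, 29, 7)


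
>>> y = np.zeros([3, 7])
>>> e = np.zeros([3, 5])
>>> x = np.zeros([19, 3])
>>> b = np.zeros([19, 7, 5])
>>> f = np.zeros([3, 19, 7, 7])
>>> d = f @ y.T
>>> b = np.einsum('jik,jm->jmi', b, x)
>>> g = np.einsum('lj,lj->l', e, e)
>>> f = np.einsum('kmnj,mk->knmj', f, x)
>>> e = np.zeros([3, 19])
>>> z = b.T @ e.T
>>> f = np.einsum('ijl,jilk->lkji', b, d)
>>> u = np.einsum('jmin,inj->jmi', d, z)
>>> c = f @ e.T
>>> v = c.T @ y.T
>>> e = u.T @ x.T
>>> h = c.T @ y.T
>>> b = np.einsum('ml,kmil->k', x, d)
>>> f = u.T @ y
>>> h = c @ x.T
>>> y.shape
(3, 7)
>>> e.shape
(7, 19, 19)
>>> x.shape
(19, 3)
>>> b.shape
(3,)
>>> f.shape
(7, 19, 7)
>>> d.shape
(3, 19, 7, 3)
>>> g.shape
(3,)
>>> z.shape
(7, 3, 3)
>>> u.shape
(3, 19, 7)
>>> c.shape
(7, 3, 3, 3)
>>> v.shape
(3, 3, 3, 3)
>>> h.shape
(7, 3, 3, 19)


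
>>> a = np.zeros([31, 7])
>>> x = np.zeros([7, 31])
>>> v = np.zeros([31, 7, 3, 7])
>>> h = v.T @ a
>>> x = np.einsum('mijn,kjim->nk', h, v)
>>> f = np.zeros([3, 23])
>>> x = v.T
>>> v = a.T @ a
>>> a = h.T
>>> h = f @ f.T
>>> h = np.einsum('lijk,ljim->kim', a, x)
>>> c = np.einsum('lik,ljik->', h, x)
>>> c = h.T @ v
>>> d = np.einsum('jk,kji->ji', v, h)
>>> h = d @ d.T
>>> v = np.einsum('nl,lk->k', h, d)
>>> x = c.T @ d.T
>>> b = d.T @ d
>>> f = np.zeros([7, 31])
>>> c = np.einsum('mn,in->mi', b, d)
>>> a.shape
(7, 7, 3, 7)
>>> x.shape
(7, 7, 7)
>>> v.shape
(31,)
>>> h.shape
(7, 7)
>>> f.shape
(7, 31)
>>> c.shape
(31, 7)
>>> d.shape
(7, 31)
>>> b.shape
(31, 31)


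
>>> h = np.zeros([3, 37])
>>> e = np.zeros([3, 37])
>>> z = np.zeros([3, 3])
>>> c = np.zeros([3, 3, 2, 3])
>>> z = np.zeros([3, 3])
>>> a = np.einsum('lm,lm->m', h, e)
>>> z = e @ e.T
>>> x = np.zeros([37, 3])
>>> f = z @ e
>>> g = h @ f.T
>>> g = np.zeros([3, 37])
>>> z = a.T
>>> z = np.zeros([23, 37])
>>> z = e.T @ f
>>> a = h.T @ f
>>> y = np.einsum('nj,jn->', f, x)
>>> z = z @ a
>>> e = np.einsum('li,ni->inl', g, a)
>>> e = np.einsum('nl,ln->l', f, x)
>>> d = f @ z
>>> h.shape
(3, 37)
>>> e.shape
(37,)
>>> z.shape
(37, 37)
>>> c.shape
(3, 3, 2, 3)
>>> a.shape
(37, 37)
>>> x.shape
(37, 3)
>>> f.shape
(3, 37)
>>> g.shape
(3, 37)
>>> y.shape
()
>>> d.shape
(3, 37)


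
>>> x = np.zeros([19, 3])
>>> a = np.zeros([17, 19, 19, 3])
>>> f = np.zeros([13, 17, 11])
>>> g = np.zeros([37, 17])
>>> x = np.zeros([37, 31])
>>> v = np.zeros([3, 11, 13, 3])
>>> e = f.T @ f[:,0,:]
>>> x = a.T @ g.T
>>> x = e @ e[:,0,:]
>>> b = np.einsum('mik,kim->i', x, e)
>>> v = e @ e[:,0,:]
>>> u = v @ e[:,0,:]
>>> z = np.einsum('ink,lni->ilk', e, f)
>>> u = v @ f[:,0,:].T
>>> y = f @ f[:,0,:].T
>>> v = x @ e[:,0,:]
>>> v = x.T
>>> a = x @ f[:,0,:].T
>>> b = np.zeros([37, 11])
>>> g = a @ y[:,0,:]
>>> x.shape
(11, 17, 11)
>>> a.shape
(11, 17, 13)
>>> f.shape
(13, 17, 11)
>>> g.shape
(11, 17, 13)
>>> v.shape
(11, 17, 11)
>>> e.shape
(11, 17, 11)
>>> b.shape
(37, 11)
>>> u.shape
(11, 17, 13)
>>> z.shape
(11, 13, 11)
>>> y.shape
(13, 17, 13)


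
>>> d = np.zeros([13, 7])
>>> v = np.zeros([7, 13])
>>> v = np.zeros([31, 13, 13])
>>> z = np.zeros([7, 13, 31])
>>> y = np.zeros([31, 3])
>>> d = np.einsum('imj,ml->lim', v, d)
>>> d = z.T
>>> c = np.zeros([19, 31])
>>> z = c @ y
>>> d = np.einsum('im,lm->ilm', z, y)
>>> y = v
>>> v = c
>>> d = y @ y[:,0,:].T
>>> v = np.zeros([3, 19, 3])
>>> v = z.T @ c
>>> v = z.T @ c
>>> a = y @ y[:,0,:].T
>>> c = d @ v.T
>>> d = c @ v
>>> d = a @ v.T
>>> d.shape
(31, 13, 3)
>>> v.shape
(3, 31)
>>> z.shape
(19, 3)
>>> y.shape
(31, 13, 13)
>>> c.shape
(31, 13, 3)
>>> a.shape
(31, 13, 31)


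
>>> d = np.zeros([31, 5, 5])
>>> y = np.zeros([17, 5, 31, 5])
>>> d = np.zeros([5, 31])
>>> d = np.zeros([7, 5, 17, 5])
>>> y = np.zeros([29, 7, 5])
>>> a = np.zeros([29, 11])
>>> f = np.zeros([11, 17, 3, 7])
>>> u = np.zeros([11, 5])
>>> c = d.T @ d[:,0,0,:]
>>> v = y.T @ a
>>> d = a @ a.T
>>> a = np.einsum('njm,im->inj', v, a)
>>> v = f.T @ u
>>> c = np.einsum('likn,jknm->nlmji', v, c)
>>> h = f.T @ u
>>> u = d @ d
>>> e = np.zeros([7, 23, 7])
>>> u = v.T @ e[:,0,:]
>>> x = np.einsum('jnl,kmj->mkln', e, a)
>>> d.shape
(29, 29)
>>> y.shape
(29, 7, 5)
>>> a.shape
(29, 5, 7)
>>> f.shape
(11, 17, 3, 7)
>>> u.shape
(5, 17, 3, 7)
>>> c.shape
(5, 7, 5, 5, 3)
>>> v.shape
(7, 3, 17, 5)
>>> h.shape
(7, 3, 17, 5)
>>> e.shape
(7, 23, 7)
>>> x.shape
(5, 29, 7, 23)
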